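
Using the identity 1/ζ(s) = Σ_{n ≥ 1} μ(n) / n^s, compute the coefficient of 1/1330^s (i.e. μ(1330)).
μ(1330) = 1

Factor n = 1330 = 2 · 5 · 7 · 19. μ(n) = 0 if any exponent ≥ 2 (not squarefree); otherwise μ(n) = (−1)^{ω(n)} where ω(n) is the number of distinct prime factors. Applying: μ(1330) = 1.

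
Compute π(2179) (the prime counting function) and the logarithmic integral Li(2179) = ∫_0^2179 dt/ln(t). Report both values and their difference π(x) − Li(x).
π(2179) = 327;  Li(2179) ≈ 338.23;  π(x) − Li(x) ≈ -11.23.

Direct count of primes ≤ 2179 gives π(2179) = 327. Numerical evaluation of the logarithmic integral gives Li(2179) ≈ 338.23. The difference π(x) − Li(x) ≈ -11.23 is typically negative for small/moderate x (Li(x) overestimates), though Littlewood's theorem shows this sign changes infinitely often.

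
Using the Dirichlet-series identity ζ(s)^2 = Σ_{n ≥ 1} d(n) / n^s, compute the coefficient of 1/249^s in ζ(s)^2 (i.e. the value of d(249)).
d(249) = 4

ζ(s)^2 = (Σ 1/m^s)(Σ 1/k^s). The coefficient of 1/n^s in the product is the number of ordered pairs (m, k) with mk = n, which equals d(n). For n = 249, divisors are [1, 3, 83, 249], so d(249) = 4.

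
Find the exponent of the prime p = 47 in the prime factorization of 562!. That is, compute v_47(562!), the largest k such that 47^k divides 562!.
v_47(562!) = 11

Legendre's formula: v_p(n!) = Σ_{k ≥ 1} ⌊n / p^k⌋. For p = 47, n = 562, the terms are:
  ⌊562/47^1⌋ = ⌊562/47⌋ = 11
(the next term ⌊562/47^2⌋ = 0, terminating the sum). Summing: v_47(562!) = 11 = 11.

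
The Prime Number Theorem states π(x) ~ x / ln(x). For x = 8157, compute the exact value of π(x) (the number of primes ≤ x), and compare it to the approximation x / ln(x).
π(8157) = 1023;  x/ln(x) ≈ 905.67;  relative error ≈ 11.47%.

Directly count primes up to 8157: π(8157) = 1023. The PNT approximation gives 8157/ln(8157) ≈ 8157/9.00663 ≈ 905.67. Relative error (π(x) − x/ln(x)) / π(x) ≈ 11.47%; the approximation is known to undercount slightly (Li(x) is a better estimate).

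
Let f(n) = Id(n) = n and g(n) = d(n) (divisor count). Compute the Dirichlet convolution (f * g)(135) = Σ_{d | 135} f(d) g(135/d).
(Id * d)(135) = 406

Divisors of 135: [1, 3, 5, 9, 15, 27, 45, 135]. For each d | 135:
  d = 1: Id(1) · d(135/1) = 1 · 8 = 8
  d = 3: Id(3) · d(135/3) = 3 · 6 = 18
  d = 5: Id(5) · d(135/5) = 5 · 4 = 20
  d = 9: Id(9) · d(135/9) = 9 · 4 = 36
  d = 15: Id(15) · d(135/15) = 15 · 3 = 45
  d = 27: Id(27) · d(135/27) = 27 · 2 = 54
  d = 45: Id(45) · d(135/45) = 45 · 2 = 90
  d = 135: Id(135) · d(135/135) = 135 · 1 = 135
Summing: (Id * d)(135) = 8 + 18 + 20 + 36 + 45 + 54 + 90 + 135 = 406.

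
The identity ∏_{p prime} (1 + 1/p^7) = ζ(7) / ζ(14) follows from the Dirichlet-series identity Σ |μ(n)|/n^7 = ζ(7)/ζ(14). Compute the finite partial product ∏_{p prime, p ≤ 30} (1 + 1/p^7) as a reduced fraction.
∏ = 1658744036118718418963507162415104573095141861758633096704/1645110150228546948958650084059359035220017760620475653125

The primes p ≤ 30 are [2, 3, 5, 7, 11, 13, 17, 19, 23, 29]. For each, (1 + 1/p^7) = (p^7 + 1)/p^7. Multiplying these fractions over p ∈ [2, 3, 5, 7, 11, 13, 17, 19, 23, 29] gives 1658744036118718418963507162415104573095141861758633096704/1645110150228546948958650084059359035220017760620475653125. (In the limit P → ∞ this tends to ζ(7)/ζ(14).)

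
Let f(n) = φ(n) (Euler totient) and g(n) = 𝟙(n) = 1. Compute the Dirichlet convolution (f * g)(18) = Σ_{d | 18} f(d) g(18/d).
(φ * 𝟙)(18) = 18

Divisors of 18: [1, 2, 3, 6, 9, 18]. For each d | 18:
  d = 1: φ(1) · 𝟙(18/1) = 1 · 1 = 1
  d = 2: φ(2) · 𝟙(18/2) = 1 · 1 = 1
  d = 3: φ(3) · 𝟙(18/3) = 2 · 1 = 2
  d = 6: φ(6) · 𝟙(18/6) = 2 · 1 = 2
  d = 9: φ(9) · 𝟙(18/9) = 6 · 1 = 6
  d = 18: φ(18) · 𝟙(18/18) = 6 · 1 = 6
Summing: (φ * 𝟙)(18) = 1 + 1 + 2 + 2 + 6 + 6 = 18.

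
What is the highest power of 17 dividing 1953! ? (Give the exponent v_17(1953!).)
v_17(1953!) = 120

Legendre's formula: v_p(n!) = Σ_{k ≥ 1} ⌊n / p^k⌋. For p = 17, n = 1953, the terms are:
  ⌊1953/17^1⌋ = ⌊1953/17⌋ = 114
  ⌊1953/17^2⌋ = ⌊1953/289⌋ = 6
(the next term ⌊1953/17^3⌋ = 0, terminating the sum). Summing: v_17(1953!) = 114 + 6 = 120.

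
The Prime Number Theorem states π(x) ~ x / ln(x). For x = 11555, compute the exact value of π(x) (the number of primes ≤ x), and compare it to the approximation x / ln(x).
π(11555) = 1392;  x/ln(x) ≈ 1235.19;  relative error ≈ 11.27%.

Directly count primes up to 11555: π(11555) = 1392. The PNT approximation gives 11555/ln(11555) ≈ 11555/9.35487 ≈ 1235.19. Relative error (π(x) − x/ln(x)) / π(x) ≈ 11.27%; the approximation is known to undercount slightly (Li(x) is a better estimate).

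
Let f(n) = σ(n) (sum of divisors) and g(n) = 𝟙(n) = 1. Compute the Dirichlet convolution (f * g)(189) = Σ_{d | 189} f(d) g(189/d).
(σ * 𝟙)(189) = 522

Divisors of 189: [1, 3, 7, 9, 21, 27, 63, 189]. For each d | 189:
  d = 1: σ(1) · 𝟙(189/1) = 1 · 1 = 1
  d = 3: σ(3) · 𝟙(189/3) = 4 · 1 = 4
  d = 7: σ(7) · 𝟙(189/7) = 8 · 1 = 8
  d = 9: σ(9) · 𝟙(189/9) = 13 · 1 = 13
  d = 21: σ(21) · 𝟙(189/21) = 32 · 1 = 32
  d = 27: σ(27) · 𝟙(189/27) = 40 · 1 = 40
  d = 63: σ(63) · 𝟙(189/63) = 104 · 1 = 104
  d = 189: σ(189) · 𝟙(189/189) = 320 · 1 = 320
Summing: (σ * 𝟙)(189) = 1 + 4 + 8 + 13 + 32 + 40 + 104 + 320 = 522.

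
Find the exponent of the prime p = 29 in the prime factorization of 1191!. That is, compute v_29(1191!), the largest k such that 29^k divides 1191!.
v_29(1191!) = 42

Legendre's formula: v_p(n!) = Σ_{k ≥ 1} ⌊n / p^k⌋. For p = 29, n = 1191, the terms are:
  ⌊1191/29^1⌋ = ⌊1191/29⌋ = 41
  ⌊1191/29^2⌋ = ⌊1191/841⌋ = 1
(the next term ⌊1191/29^3⌋ = 0, terminating the sum). Summing: v_29(1191!) = 41 + 1 = 42.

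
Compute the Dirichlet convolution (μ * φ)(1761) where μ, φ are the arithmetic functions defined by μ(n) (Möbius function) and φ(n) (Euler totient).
(μ * φ)(1761) = 585

Divisors of 1761: [1, 3, 587, 1761]. For each d | 1761:
  d = 1: μ(1) · φ(1761/1) = 1 · 1172 = 1172
  d = 3: μ(3) · φ(1761/3) = -1 · 586 = -586
  d = 587: μ(587) · φ(1761/587) = -1 · 2 = -2
  d = 1761: μ(1761) · φ(1761/1761) = 1 · 1 = 1
Summing: (μ * φ)(1761) = 1172 + -586 + -2 + 1 = 585.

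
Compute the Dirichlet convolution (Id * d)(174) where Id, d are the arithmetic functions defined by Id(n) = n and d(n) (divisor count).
(Id * d)(174) = 620

Divisors of 174: [1, 2, 3, 6, 29, 58, 87, 174]. For each d | 174:
  d = 1: Id(1) · d(174/1) = 1 · 8 = 8
  d = 2: Id(2) · d(174/2) = 2 · 4 = 8
  d = 3: Id(3) · d(174/3) = 3 · 4 = 12
  d = 6: Id(6) · d(174/6) = 6 · 2 = 12
  d = 29: Id(29) · d(174/29) = 29 · 4 = 116
  d = 58: Id(58) · d(174/58) = 58 · 2 = 116
  d = 87: Id(87) · d(174/87) = 87 · 2 = 174
  d = 174: Id(174) · d(174/174) = 174 · 1 = 174
Summing: (Id * d)(174) = 8 + 8 + 12 + 12 + 116 + 116 + 174 + 174 = 620.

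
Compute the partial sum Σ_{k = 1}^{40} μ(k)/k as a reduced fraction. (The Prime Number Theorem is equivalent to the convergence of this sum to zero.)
Σ μ(k)/k = 124873406579/2473579378270

Values of μ(k) for 1 ≤ k ≤ 40: μ(1) = 1, μ(2) = -1, μ(3) = -1, μ(5) = -1, μ(6) = 1, μ(7) = -1, μ(10) = 1, μ(11) = -1, μ(13) = -1, μ(14) = 1, μ(15) = 1, μ(17) = -1, μ(19) = -1, μ(21) = 1, μ(22) = 1, μ(23) = -1, μ(26) = 1, μ(29) = -1, μ(30) = -1, μ(31) = -1, μ(33) = 1, μ(34) = 1, μ(35) = 1, μ(37) = -1, μ(38) = 1, μ(39) = 1, with μ = 0 on non-squarefree integers. Summing μ(k)/k for k where μ(k) ≠ 0 gives 124873406579/2473579378270 ≈ 0.0505. (PNT ⟺ this sum → 0 as n → ∞.)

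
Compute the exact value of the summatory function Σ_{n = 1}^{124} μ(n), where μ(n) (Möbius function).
Σ_{n ≤ 124} μ(n) = -1

Compute μ(n) for each 1 ≤ n ≤ 124: μ(1) = 1, μ(2) = -1, μ(3) = -1, μ(4) = 0, μ(5) = -1, μ(6) = 1, μ(7) = -1, μ(8) = 0, μ(9) = 0, μ(10) = 1, μ(11) = -1, μ(12) = 0, μ(13) = -1, μ(14) = 1, μ(15) = 1, μ(16) = 0, μ(17) = -1, μ(18) = 0, μ(19) = -1, μ(20) = 0, μ(21) = 1, μ(22) = 1, μ(23) = -1, μ(24) = 0, μ(25) = 0, μ(26) = 1, μ(27) = 0, μ(28) = 0, μ(29) = -1, μ(30) = -1, μ(31) = -1, μ(32) = 0, μ(33) = 1, μ(34) = 1, μ(35) = 1, μ(36) = 0, μ(37) = -1, μ(38) = 1, μ(39) = 1, μ(40) = 0, μ(41) = -1, μ(42) = -1, μ(43) = -1, μ(44) = 0, μ(45) = 0, μ(46) = 1, μ(47) = -1, μ(48) = 0, μ(49) = 0, μ(50) = 0, μ(51) = 1, μ(52) = 0, μ(53) = -1, μ(54) = 0, μ(55) = 1, μ(56) = 0, μ(57) = 1, μ(58) = 1, μ(59) = -1, μ(60) = 0, μ(61) = -1, μ(62) = 1, μ(63) = 0, μ(64) = 0, μ(65) = 1, μ(66) = -1, μ(67) = -1, μ(68) = 0, μ(69) = 1, μ(70) = -1, μ(71) = -1, μ(72) = 0, μ(73) = -1, μ(74) = 1, μ(75) = 0, μ(76) = 0, μ(77) = 1, μ(78) = -1, μ(79) = -1, μ(80) = 0, μ(81) = 0, μ(82) = 1, μ(83) = -1, μ(84) = 0, μ(85) = 1, μ(86) = 1, μ(87) = 1, μ(88) = 0, μ(89) = -1, μ(90) = 0, μ(91) = 1, μ(92) = 0, μ(93) = 1, μ(94) = 1, μ(95) = 1, μ(96) = 0, μ(97) = -1, μ(98) = 0, μ(99) = 0, μ(100) = 0, μ(101) = -1, μ(102) = -1, μ(103) = -1, μ(104) = 0, μ(105) = -1, μ(106) = 1, μ(107) = -1, μ(108) = 0, μ(109) = -1, μ(110) = -1, μ(111) = 1, μ(112) = 0, μ(113) = -1, μ(114) = -1, μ(115) = 1, μ(116) = 0, μ(117) = 0, μ(118) = 1, μ(119) = 1, μ(120) = 0, μ(121) = 0, μ(122) = 1, μ(123) = 1, μ(124) = 0. Summing all 124 values: -1. (Mertens function M(x) = Σ_{n ≤ x} μ(n); on average M(x) should be small (PNT ⟺ M(x) = o(x)).)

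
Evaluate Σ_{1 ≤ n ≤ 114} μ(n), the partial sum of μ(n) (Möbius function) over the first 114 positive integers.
Σ_{n ≤ 114} μ(n) = -6

Compute μ(n) for each 1 ≤ n ≤ 114: μ(1) = 1, μ(2) = -1, μ(3) = -1, μ(4) = 0, μ(5) = -1, μ(6) = 1, μ(7) = -1, μ(8) = 0, μ(9) = 0, μ(10) = 1, μ(11) = -1, μ(12) = 0, μ(13) = -1, μ(14) = 1, μ(15) = 1, μ(16) = 0, μ(17) = -1, μ(18) = 0, μ(19) = -1, μ(20) = 0, μ(21) = 1, μ(22) = 1, μ(23) = -1, μ(24) = 0, μ(25) = 0, μ(26) = 1, μ(27) = 0, μ(28) = 0, μ(29) = -1, μ(30) = -1, μ(31) = -1, μ(32) = 0, μ(33) = 1, μ(34) = 1, μ(35) = 1, μ(36) = 0, μ(37) = -1, μ(38) = 1, μ(39) = 1, μ(40) = 0, μ(41) = -1, μ(42) = -1, μ(43) = -1, μ(44) = 0, μ(45) = 0, μ(46) = 1, μ(47) = -1, μ(48) = 0, μ(49) = 0, μ(50) = 0, μ(51) = 1, μ(52) = 0, μ(53) = -1, μ(54) = 0, μ(55) = 1, μ(56) = 0, μ(57) = 1, μ(58) = 1, μ(59) = -1, μ(60) = 0, μ(61) = -1, μ(62) = 1, μ(63) = 0, μ(64) = 0, μ(65) = 1, μ(66) = -1, μ(67) = -1, μ(68) = 0, μ(69) = 1, μ(70) = -1, μ(71) = -1, μ(72) = 0, μ(73) = -1, μ(74) = 1, μ(75) = 0, μ(76) = 0, μ(77) = 1, μ(78) = -1, μ(79) = -1, μ(80) = 0, μ(81) = 0, μ(82) = 1, μ(83) = -1, μ(84) = 0, μ(85) = 1, μ(86) = 1, μ(87) = 1, μ(88) = 0, μ(89) = -1, μ(90) = 0, μ(91) = 1, μ(92) = 0, μ(93) = 1, μ(94) = 1, μ(95) = 1, μ(96) = 0, μ(97) = -1, μ(98) = 0, μ(99) = 0, μ(100) = 0, μ(101) = -1, μ(102) = -1, μ(103) = -1, μ(104) = 0, μ(105) = -1, μ(106) = 1, μ(107) = -1, μ(108) = 0, μ(109) = -1, μ(110) = -1, μ(111) = 1, μ(112) = 0, μ(113) = -1, μ(114) = -1. Summing all 114 values: -6. (Mertens function M(x) = Σ_{n ≤ x} μ(n); on average M(x) should be small (PNT ⟺ M(x) = o(x)).)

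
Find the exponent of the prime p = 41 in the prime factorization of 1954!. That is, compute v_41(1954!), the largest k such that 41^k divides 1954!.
v_41(1954!) = 48

Legendre's formula: v_p(n!) = Σ_{k ≥ 1} ⌊n / p^k⌋. For p = 41, n = 1954, the terms are:
  ⌊1954/41^1⌋ = ⌊1954/41⌋ = 47
  ⌊1954/41^2⌋ = ⌊1954/1681⌋ = 1
(the next term ⌊1954/41^3⌋ = 0, terminating the sum). Summing: v_41(1954!) = 47 + 1 = 48.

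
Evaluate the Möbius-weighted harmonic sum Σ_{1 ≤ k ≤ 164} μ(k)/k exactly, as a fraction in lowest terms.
Σ μ(k)/k = 74505990747655733376890176919471583349281305895342692670863053/5766152219975951659023630035336134306565384015606066319856068810

Values of μ(k) for 1 ≤ k ≤ 164: μ(1) = 1, μ(2) = -1, μ(3) = -1, μ(5) = -1, μ(6) = 1, μ(7) = -1, μ(10) = 1, μ(11) = -1, μ(13) = -1, μ(14) = 1, μ(15) = 1, μ(17) = -1, μ(19) = -1, μ(21) = 1, μ(22) = 1, μ(23) = -1, μ(26) = 1, μ(29) = -1, μ(30) = -1, μ(31) = -1, μ(33) = 1, μ(34) = 1, μ(35) = 1, μ(37) = -1, μ(38) = 1, μ(39) = 1, μ(41) = -1, μ(42) = -1, μ(43) = -1, μ(46) = 1, μ(47) = -1, μ(51) = 1, μ(53) = -1, μ(55) = 1, μ(57) = 1, μ(58) = 1, μ(59) = -1, μ(61) = -1, μ(62) = 1, μ(65) = 1, μ(66) = -1, μ(67) = -1, μ(69) = 1, μ(70) = -1, μ(71) = -1, μ(73) = -1, μ(74) = 1, μ(77) = 1, μ(78) = -1, μ(79) = -1, μ(82) = 1, μ(83) = -1, μ(85) = 1, μ(86) = 1, μ(87) = 1, μ(89) = -1, μ(91) = 1, μ(93) = 1, μ(94) = 1, μ(95) = 1, μ(97) = -1, μ(101) = -1, μ(102) = -1, μ(103) = -1, μ(105) = -1, μ(106) = 1, μ(107) = -1, μ(109) = -1, μ(110) = -1, μ(111) = 1, μ(113) = -1, μ(114) = -1, μ(115) = 1, μ(118) = 1, μ(119) = 1, μ(122) = 1, μ(123) = 1, μ(127) = -1, μ(129) = 1, μ(130) = -1, μ(131) = -1, μ(133) = 1, μ(134) = 1, μ(137) = -1, μ(138) = -1, μ(139) = -1, μ(141) = 1, μ(142) = 1, μ(143) = 1, μ(145) = 1, μ(146) = 1, μ(149) = -1, μ(151) = -1, μ(154) = -1, μ(155) = 1, μ(157) = -1, μ(158) = 1, μ(159) = 1, μ(161) = 1, μ(163) = -1, with μ = 0 on non-squarefree integers. Summing μ(k)/k for k where μ(k) ≠ 0 gives 74505990747655733376890176919471583349281305895342692670863053/5766152219975951659023630035336134306565384015606066319856068810 ≈ 0.0129. (PNT ⟺ this sum → 0 as n → ∞.)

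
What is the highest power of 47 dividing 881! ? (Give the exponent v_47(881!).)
v_47(881!) = 18

Legendre's formula: v_p(n!) = Σ_{k ≥ 1} ⌊n / p^k⌋. For p = 47, n = 881, the terms are:
  ⌊881/47^1⌋ = ⌊881/47⌋ = 18
(the next term ⌊881/47^2⌋ = 0, terminating the sum). Summing: v_47(881!) = 18 = 18.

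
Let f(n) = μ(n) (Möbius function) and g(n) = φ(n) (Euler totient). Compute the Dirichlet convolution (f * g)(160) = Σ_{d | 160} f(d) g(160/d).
(μ * φ)(160) = 24

Divisors of 160: [1, 2, 4, 5, 8, 10, 16, 20, 32, 40, 80, 160]. For each d | 160:
  d = 1: μ(1) · φ(160/1) = 1 · 64 = 64
  d = 2: μ(2) · φ(160/2) = -1 · 32 = -32
  d = 4: μ(4) · φ(160/4) = 0 · 16 = 0
  d = 5: μ(5) · φ(160/5) = -1 · 16 = -16
  d = 8: μ(8) · φ(160/8) = 0 · 8 = 0
  d = 10: μ(10) · φ(160/10) = 1 · 8 = 8
  d = 16: μ(16) · φ(160/16) = 0 · 4 = 0
  d = 20: μ(20) · φ(160/20) = 0 · 4 = 0
  d = 32: μ(32) · φ(160/32) = 0 · 4 = 0
  d = 40: μ(40) · φ(160/40) = 0 · 2 = 0
  d = 80: μ(80) · φ(160/80) = 0 · 1 = 0
  d = 160: μ(160) · φ(160/160) = 0 · 1 = 0
Summing: (μ * φ)(160) = 64 + -32 + 0 + -16 + 0 + 8 + 0 + 0 + 0 + 0 + 0 + 0 = 24.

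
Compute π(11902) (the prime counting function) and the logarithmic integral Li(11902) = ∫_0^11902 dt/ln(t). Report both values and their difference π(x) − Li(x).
π(11902) = 1425;  Li(11902) ≈ 1450.66;  π(x) − Li(x) ≈ -25.66.

Direct count of primes ≤ 11902 gives π(11902) = 1425. Numerical evaluation of the logarithmic integral gives Li(11902) ≈ 1450.66. The difference π(x) − Li(x) ≈ -25.66 is typically negative for small/moderate x (Li(x) overestimates), though Littlewood's theorem shows this sign changes infinitely often.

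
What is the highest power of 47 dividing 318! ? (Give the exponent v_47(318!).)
v_47(318!) = 6

Legendre's formula: v_p(n!) = Σ_{k ≥ 1} ⌊n / p^k⌋. For p = 47, n = 318, the terms are:
  ⌊318/47^1⌋ = ⌊318/47⌋ = 6
(the next term ⌊318/47^2⌋ = 0, terminating the sum). Summing: v_47(318!) = 6 = 6.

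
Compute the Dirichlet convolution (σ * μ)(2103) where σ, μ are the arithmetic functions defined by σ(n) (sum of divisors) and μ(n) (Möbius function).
(σ * μ)(2103) = 2103

Divisors of 2103: [1, 3, 701, 2103]. For each d | 2103:
  d = 1: σ(1) · μ(2103/1) = 1 · 1 = 1
  d = 3: σ(3) · μ(2103/3) = 4 · -1 = -4
  d = 701: σ(701) · μ(2103/701) = 702 · -1 = -702
  d = 2103: σ(2103) · μ(2103/2103) = 2808 · 1 = 2808
Summing: (σ * μ)(2103) = 1 + -4 + -702 + 2808 = 2103.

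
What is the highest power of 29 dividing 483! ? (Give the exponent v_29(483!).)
v_29(483!) = 16

Legendre's formula: v_p(n!) = Σ_{k ≥ 1} ⌊n / p^k⌋. For p = 29, n = 483, the terms are:
  ⌊483/29^1⌋ = ⌊483/29⌋ = 16
(the next term ⌊483/29^2⌋ = 0, terminating the sum). Summing: v_29(483!) = 16 = 16.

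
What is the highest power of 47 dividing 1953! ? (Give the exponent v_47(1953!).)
v_47(1953!) = 41

Legendre's formula: v_p(n!) = Σ_{k ≥ 1} ⌊n / p^k⌋. For p = 47, n = 1953, the terms are:
  ⌊1953/47^1⌋ = ⌊1953/47⌋ = 41
(the next term ⌊1953/47^2⌋ = 0, terminating the sum). Summing: v_47(1953!) = 41 = 41.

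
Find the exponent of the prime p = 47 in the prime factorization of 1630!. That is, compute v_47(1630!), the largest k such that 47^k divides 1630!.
v_47(1630!) = 34

Legendre's formula: v_p(n!) = Σ_{k ≥ 1} ⌊n / p^k⌋. For p = 47, n = 1630, the terms are:
  ⌊1630/47^1⌋ = ⌊1630/47⌋ = 34
(the next term ⌊1630/47^2⌋ = 0, terminating the sum). Summing: v_47(1630!) = 34 = 34.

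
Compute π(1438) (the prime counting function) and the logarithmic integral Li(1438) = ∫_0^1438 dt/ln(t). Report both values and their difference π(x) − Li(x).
π(1438) = 227;  Li(1438) ≈ 239.31;  π(x) − Li(x) ≈ -12.31.

Direct count of primes ≤ 1438 gives π(1438) = 227. Numerical evaluation of the logarithmic integral gives Li(1438) ≈ 239.31. The difference π(x) − Li(x) ≈ -12.31 is typically negative for small/moderate x (Li(x) overestimates), though Littlewood's theorem shows this sign changes infinitely often.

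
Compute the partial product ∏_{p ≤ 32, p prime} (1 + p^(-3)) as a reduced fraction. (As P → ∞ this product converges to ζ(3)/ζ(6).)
∏ = 123276368443014873612288/104343309932640260237195

The primes p ≤ 32 are [2, 3, 5, 7, 11, 13, 17, 19, 23, 29, 31]. For each, (1 + 1/p^3) = (p^3 + 1)/p^3. Multiplying these fractions over p ∈ [2, 3, 5, 7, 11, 13, 17, 19, 23, 29, 31] gives 123276368443014873612288/104343309932640260237195. (In the limit P → ∞ this tends to ζ(3)/ζ(6).)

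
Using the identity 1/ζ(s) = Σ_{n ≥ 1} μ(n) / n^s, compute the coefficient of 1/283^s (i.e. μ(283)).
μ(283) = -1

Factor n = 283 = 283. μ(n) = 0 if any exponent ≥ 2 (not squarefree); otherwise μ(n) = (−1)^{ω(n)} where ω(n) is the number of distinct prime factors. Applying: μ(283) = -1.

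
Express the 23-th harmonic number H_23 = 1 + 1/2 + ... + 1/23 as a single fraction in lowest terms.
H_23 = 444316699/118982864

Direct summation: H_23 = 1 + 1/2 + ... + 1/23. The least common denominator is lcm(1, ..., 23) = 5354228880; over this denominator the numerator is 5354228880 + 2677114440 + 1784742960 + 1338557220 + 1070845776 + 892371480 + 764889840 + 669278610 + 594914320 + 535422888 + 486748080 + 446185740 + 411863760 + 382444920 + 356948592 + 334639305 + 314954640 + 297457160 + 281801520 + 267711444 + 254963280 + 243374040 + 232792560 = 19994251455, so H_23 = 19994251455/5354228880; reducing by gcd(19994251455, 5354228880) = 45 gives 444316699/118982864 ≈ 3.73429. (The PNT-adjacent estimate ln(23) + γ ≈ 3.71271 matches within O(1/n).)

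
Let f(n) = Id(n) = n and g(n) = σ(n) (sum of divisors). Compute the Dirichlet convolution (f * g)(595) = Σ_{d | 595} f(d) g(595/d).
(Id * σ)(595) = 5775

Divisors of 595: [1, 5, 7, 17, 35, 85, 119, 595]. For each d | 595:
  d = 1: Id(1) · σ(595/1) = 1 · 864 = 864
  d = 5: Id(5) · σ(595/5) = 5 · 144 = 720
  d = 7: Id(7) · σ(595/7) = 7 · 108 = 756
  d = 17: Id(17) · σ(595/17) = 17 · 48 = 816
  d = 35: Id(35) · σ(595/35) = 35 · 18 = 630
  d = 85: Id(85) · σ(595/85) = 85 · 8 = 680
  d = 119: Id(119) · σ(595/119) = 119 · 6 = 714
  d = 595: Id(595) · σ(595/595) = 595 · 1 = 595
Summing: (Id * σ)(595) = 864 + 720 + 756 + 816 + 630 + 680 + 714 + 595 = 5775.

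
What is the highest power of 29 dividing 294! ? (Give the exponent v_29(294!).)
v_29(294!) = 10

Legendre's formula: v_p(n!) = Σ_{k ≥ 1} ⌊n / p^k⌋. For p = 29, n = 294, the terms are:
  ⌊294/29^1⌋ = ⌊294/29⌋ = 10
(the next term ⌊294/29^2⌋ = 0, terminating the sum). Summing: v_29(294!) = 10 = 10.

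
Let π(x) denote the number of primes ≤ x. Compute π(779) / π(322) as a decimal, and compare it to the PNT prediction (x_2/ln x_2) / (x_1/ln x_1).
π(779)/π(322) = 137/66 ≈ 2.0758;  PNT prediction ≈ 2.0982.

π(322) = 66 and π(779) = 137, so π(779)/π(322) ≈ 2.0758. The PNT-predicted ratio is (779/ln(779)) / (322/ln(322)) ≈ 2.0982. The two agree to within a few percent, as expected.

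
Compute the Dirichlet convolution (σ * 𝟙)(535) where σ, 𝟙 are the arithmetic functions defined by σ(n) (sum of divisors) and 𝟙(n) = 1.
(σ * 𝟙)(535) = 763

Divisors of 535: [1, 5, 107, 535]. For each d | 535:
  d = 1: σ(1) · 𝟙(535/1) = 1 · 1 = 1
  d = 5: σ(5) · 𝟙(535/5) = 6 · 1 = 6
  d = 107: σ(107) · 𝟙(535/107) = 108 · 1 = 108
  d = 535: σ(535) · 𝟙(535/535) = 648 · 1 = 648
Summing: (σ * 𝟙)(535) = 1 + 6 + 108 + 648 = 763.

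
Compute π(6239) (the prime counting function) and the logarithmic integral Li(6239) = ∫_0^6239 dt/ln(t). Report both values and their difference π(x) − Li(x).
π(6239) = 811;  Li(6239) ≈ 827.82;  π(x) − Li(x) ≈ -16.82.

Direct count of primes ≤ 6239 gives π(6239) = 811. Numerical evaluation of the logarithmic integral gives Li(6239) ≈ 827.82. The difference π(x) − Li(x) ≈ -16.82 is typically negative for small/moderate x (Li(x) overestimates), though Littlewood's theorem shows this sign changes infinitely often.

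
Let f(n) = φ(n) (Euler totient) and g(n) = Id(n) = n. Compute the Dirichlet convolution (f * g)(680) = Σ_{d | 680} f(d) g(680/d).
(φ * Id)(680) = 5940

Divisors of 680: [1, 2, 4, 5, 8, 10, 17, 20, 34, 40, 68, 85, 136, 170, 340, 680]. For each d | 680:
  d = 1: φ(1) · Id(680/1) = 1 · 680 = 680
  d = 2: φ(2) · Id(680/2) = 1 · 340 = 340
  d = 4: φ(4) · Id(680/4) = 2 · 170 = 340
  d = 5: φ(5) · Id(680/5) = 4 · 136 = 544
  d = 8: φ(8) · Id(680/8) = 4 · 85 = 340
  d = 10: φ(10) · Id(680/10) = 4 · 68 = 272
  d = 17: φ(17) · Id(680/17) = 16 · 40 = 640
  d = 20: φ(20) · Id(680/20) = 8 · 34 = 272
  d = 34: φ(34) · Id(680/34) = 16 · 20 = 320
  d = 40: φ(40) · Id(680/40) = 16 · 17 = 272
  d = 68: φ(68) · Id(680/68) = 32 · 10 = 320
  d = 85: φ(85) · Id(680/85) = 64 · 8 = 512
  d = 136: φ(136) · Id(680/136) = 64 · 5 = 320
  d = 170: φ(170) · Id(680/170) = 64 · 4 = 256
  d = 340: φ(340) · Id(680/340) = 128 · 2 = 256
  d = 680: φ(680) · Id(680/680) = 256 · 1 = 256
Summing: (φ * Id)(680) = 680 + 340 + 340 + 544 + 340 + 272 + 640 + 272 + 320 + 272 + 320 + 512 + 320 + 256 + 256 + 256 = 5940.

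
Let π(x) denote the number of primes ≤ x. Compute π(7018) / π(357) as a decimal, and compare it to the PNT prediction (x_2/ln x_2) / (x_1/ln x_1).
π(7018)/π(357) = 902/71 ≈ 12.7042;  PNT prediction ≈ 13.0469.

π(357) = 71 and π(7018) = 902, so π(7018)/π(357) ≈ 12.7042. The PNT-predicted ratio is (7018/ln(7018)) / (357/ln(357)) ≈ 13.0469. The two agree to within a few percent, as expected.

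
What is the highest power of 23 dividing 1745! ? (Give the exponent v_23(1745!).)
v_23(1745!) = 78

Legendre's formula: v_p(n!) = Σ_{k ≥ 1} ⌊n / p^k⌋. For p = 23, n = 1745, the terms are:
  ⌊1745/23^1⌋ = ⌊1745/23⌋ = 75
  ⌊1745/23^2⌋ = ⌊1745/529⌋ = 3
(the next term ⌊1745/23^3⌋ = 0, terminating the sum). Summing: v_23(1745!) = 75 + 3 = 78.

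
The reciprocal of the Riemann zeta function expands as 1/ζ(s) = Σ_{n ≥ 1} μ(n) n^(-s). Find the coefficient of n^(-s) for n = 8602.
μ(8602) = 1

Factor n = 8602 = 2 · 11 · 17 · 23. μ(n) = 0 if any exponent ≥ 2 (not squarefree); otherwise μ(n) = (−1)^{ω(n)} where ω(n) is the number of distinct prime factors. Applying: μ(8602) = 1.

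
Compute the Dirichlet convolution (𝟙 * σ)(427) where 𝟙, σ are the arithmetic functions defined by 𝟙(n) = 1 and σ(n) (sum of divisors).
(𝟙 * σ)(427) = 567

Divisors of 427: [1, 7, 61, 427]. For each d | 427:
  d = 1: 𝟙(1) · σ(427/1) = 1 · 496 = 496
  d = 7: 𝟙(7) · σ(427/7) = 1 · 62 = 62
  d = 61: 𝟙(61) · σ(427/61) = 1 · 8 = 8
  d = 427: 𝟙(427) · σ(427/427) = 1 · 1 = 1
Summing: (𝟙 * σ)(427) = 496 + 62 + 8 + 1 = 567.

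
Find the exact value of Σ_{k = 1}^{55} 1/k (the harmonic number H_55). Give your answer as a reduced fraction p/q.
H_55 = 251499286680120823312889/54749786241679275146400

Direct summation: H_55 = 1 + 1/2 + ... + 1/55. The least common denominator is lcm(1, ..., 55) = 164249358725037825439200; over this denominator the numerator is 164249358725037825439200 + 82124679362518912719600 + 54749786241679275146400 + 41062339681259456359800 + 32849871745007565087840 + 27374893120839637573200 + 23464194103576832205600 + 20531169840629728179900 + 18249928747226425048800 + 16424935872503782543920 + 14931759884094347767200 + 13687446560419818786600 + 12634566055772140418400 + 11732097051788416102800 + 10949957248335855029280 + 10265584920314864089950 + 9661726983825754437600 + 9124964373613212524400 + 8644703090791464496800 + 8212467936251891271960 + 7821398034525610735200 + 7465879942047173883600 + 7141276466305992410400 + 6843723280209909393300 + 6569974349001513017568 + 6317283027886070209200 + 6083309582408808349600 + 5866048525894208051400 + 5663770990518545704800 + 5474978624167927514640 + 5298366410485091143200 + 5132792460157432044975 + 4977253294698115922400 + 4830863491912877218800 + 4692838820715366441120 + 4562482186806606262200 + 4439171857433454741600 + 4322351545395732248400 + 4211522018590713472800 + 4106233968125945635980 + 4006081920122873791200 + 3910699017262805367600 + 3819752528489251754400 + 3732939971023586941800 + 3649985749445285009760 + 3570638233152996205200 + 3494667206915698413600 + 3421861640104954696650 + 3352027729082404600800 + 3284987174500756508784 + 3220575661275251479200 + 3158641513943035104600 + 3099044504245996706400 + 3041654791204404174800 + 2986351976818869553440 = 754497860040362469938667, so H_55 = 754497860040362469938667/164249358725037825439200; reducing by gcd(754497860040362469938667, 164249358725037825439200) = 3 gives 251499286680120823312889/54749786241679275146400 ≈ 4.59361. (The PNT-adjacent estimate ln(55) + γ ≈ 4.58455 matches within O(1/n).)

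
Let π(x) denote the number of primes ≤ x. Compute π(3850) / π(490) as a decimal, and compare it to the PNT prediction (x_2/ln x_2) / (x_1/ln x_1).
π(3850)/π(490) = 533/93 ≈ 5.7312;  PNT prediction ≈ 5.8953.

π(490) = 93 and π(3850) = 533, so π(3850)/π(490) ≈ 5.7312. The PNT-predicted ratio is (3850/ln(3850)) / (490/ln(490)) ≈ 5.8953. The two agree to within a few percent, as expected.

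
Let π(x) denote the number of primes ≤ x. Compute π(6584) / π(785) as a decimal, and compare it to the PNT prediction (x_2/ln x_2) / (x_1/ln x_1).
π(6584)/π(785) = 852/137 ≈ 6.2190;  PNT prediction ≈ 6.3585.

π(785) = 137 and π(6584) = 852, so π(6584)/π(785) ≈ 6.2190. The PNT-predicted ratio is (6584/ln(6584)) / (785/ln(785)) ≈ 6.3585. The two agree to within a few percent, as expected.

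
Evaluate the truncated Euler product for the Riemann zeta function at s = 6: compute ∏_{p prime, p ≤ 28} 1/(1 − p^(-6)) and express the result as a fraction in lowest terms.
∏ = 7921457489978054880231124911875/7786417203783354362865572118528

The primes p ≤ 28 are [2, 3, 5, 7, 11, 13, 17, 19, 23]. For each prime, (1 − 1/p^6)^(-1) = p^6 / (p^6 − 1). The product is (1 − 1/2^6)^(-1), (1 − 1/3^6)^(-1), (1 − 1/5^6)^(-1), (1 − 1/7^6)^(-1), (1 − 1/11^6)^(-1), (1 − 1/13^6)^(-1), (1 − 1/17^6)^(-1), (1 − 1/19^6)^(-1), (1 − 1/23^6)^(-1) = ∏ p^6 / (p^6 − 1) = 7921457489978054880231124911875/7786417203783354362865572118528.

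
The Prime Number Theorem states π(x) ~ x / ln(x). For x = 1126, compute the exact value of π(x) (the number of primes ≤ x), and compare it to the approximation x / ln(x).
π(1126) = 188;  x/ln(x) ≈ 160.25;  relative error ≈ 14.76%.

Directly count primes up to 1126: π(1126) = 188. The PNT approximation gives 1126/ln(1126) ≈ 1126/7.02643 ≈ 160.25. Relative error (π(x) − x/ln(x)) / π(x) ≈ 14.76%; the approximation is known to undercount slightly (Li(x) is a better estimate).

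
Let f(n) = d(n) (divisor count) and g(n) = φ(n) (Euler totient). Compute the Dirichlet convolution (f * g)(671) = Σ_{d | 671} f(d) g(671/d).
(d * φ)(671) = 744

Divisors of 671: [1, 11, 61, 671]. For each d | 671:
  d = 1: d(1) · φ(671/1) = 1 · 600 = 600
  d = 11: d(11) · φ(671/11) = 2 · 60 = 120
  d = 61: d(61) · φ(671/61) = 2 · 10 = 20
  d = 671: d(671) · φ(671/671) = 4 · 1 = 4
Summing: (d * φ)(671) = 600 + 120 + 20 + 4 = 744.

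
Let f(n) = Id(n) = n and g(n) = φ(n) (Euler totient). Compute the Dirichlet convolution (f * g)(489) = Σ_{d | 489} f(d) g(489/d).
(Id * φ)(489) = 1625

Divisors of 489: [1, 3, 163, 489]. For each d | 489:
  d = 1: Id(1) · φ(489/1) = 1 · 324 = 324
  d = 3: Id(3) · φ(489/3) = 3 · 162 = 486
  d = 163: Id(163) · φ(489/163) = 163 · 2 = 326
  d = 489: Id(489) · φ(489/489) = 489 · 1 = 489
Summing: (Id * φ)(489) = 324 + 486 + 326 + 489 = 1625.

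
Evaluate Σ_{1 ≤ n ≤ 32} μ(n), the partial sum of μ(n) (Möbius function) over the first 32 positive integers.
Σ_{n ≤ 32} μ(n) = -4

Compute μ(n) for each 1 ≤ n ≤ 32: μ(1) = 1, μ(2) = -1, μ(3) = -1, μ(4) = 0, μ(5) = -1, μ(6) = 1, μ(7) = -1, μ(8) = 0, μ(9) = 0, μ(10) = 1, μ(11) = -1, μ(12) = 0, μ(13) = -1, μ(14) = 1, μ(15) = 1, μ(16) = 0, μ(17) = -1, μ(18) = 0, μ(19) = -1, μ(20) = 0, μ(21) = 1, μ(22) = 1, μ(23) = -1, μ(24) = 0, μ(25) = 0, μ(26) = 1, μ(27) = 0, μ(28) = 0, μ(29) = -1, μ(30) = -1, μ(31) = -1, μ(32) = 0. Summing all 32 values: -4. (Mertens function M(x) = Σ_{n ≤ x} μ(n); on average M(x) should be small (PNT ⟺ M(x) = o(x)).)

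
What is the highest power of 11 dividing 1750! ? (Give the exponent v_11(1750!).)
v_11(1750!) = 174

Legendre's formula: v_p(n!) = Σ_{k ≥ 1} ⌊n / p^k⌋. For p = 11, n = 1750, the terms are:
  ⌊1750/11^1⌋ = ⌊1750/11⌋ = 159
  ⌊1750/11^2⌋ = ⌊1750/121⌋ = 14
  ⌊1750/11^3⌋ = ⌊1750/1331⌋ = 1
(the next term ⌊1750/11^4⌋ = 0, terminating the sum). Summing: v_11(1750!) = 159 + 14 + 1 = 174.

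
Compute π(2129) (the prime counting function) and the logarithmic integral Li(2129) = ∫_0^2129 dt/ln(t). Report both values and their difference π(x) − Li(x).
π(2129) = 320;  Li(2129) ≈ 331.71;  π(x) − Li(x) ≈ -11.71.

Direct count of primes ≤ 2129 gives π(2129) = 320. Numerical evaluation of the logarithmic integral gives Li(2129) ≈ 331.71. The difference π(x) − Li(x) ≈ -11.71 is typically negative for small/moderate x (Li(x) overestimates), though Littlewood's theorem shows this sign changes infinitely often.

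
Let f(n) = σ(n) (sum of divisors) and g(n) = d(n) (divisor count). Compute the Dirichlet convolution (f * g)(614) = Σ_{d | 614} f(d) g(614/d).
(σ * d)(614) = 1550

Divisors of 614: [1, 2, 307, 614]. For each d | 614:
  d = 1: σ(1) · d(614/1) = 1 · 4 = 4
  d = 2: σ(2) · d(614/2) = 3 · 2 = 6
  d = 307: σ(307) · d(614/307) = 308 · 2 = 616
  d = 614: σ(614) · d(614/614) = 924 · 1 = 924
Summing: (σ * d)(614) = 4 + 6 + 616 + 924 = 1550.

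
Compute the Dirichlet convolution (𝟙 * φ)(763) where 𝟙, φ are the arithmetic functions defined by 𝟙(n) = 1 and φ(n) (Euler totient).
(𝟙 * φ)(763) = 763

Divisors of 763: [1, 7, 109, 763]. For each d | 763:
  d = 1: 𝟙(1) · φ(763/1) = 1 · 648 = 648
  d = 7: 𝟙(7) · φ(763/7) = 1 · 108 = 108
  d = 109: 𝟙(109) · φ(763/109) = 1 · 6 = 6
  d = 763: 𝟙(763) · φ(763/763) = 1 · 1 = 1
Summing: (𝟙 * φ)(763) = 648 + 108 + 6 + 1 = 763.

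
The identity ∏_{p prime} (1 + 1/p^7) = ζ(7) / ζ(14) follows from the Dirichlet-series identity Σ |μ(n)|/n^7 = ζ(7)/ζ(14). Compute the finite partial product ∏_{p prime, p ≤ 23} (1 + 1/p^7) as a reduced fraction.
∏ = 1213055423679013780431254747580653474818754487990016/1203084832226034935165248483197620256588271403484375

The primes p ≤ 23 are [2, 3, 5, 7, 11, 13, 17, 19, 23]. For each, (1 + 1/p^7) = (p^7 + 1)/p^7. Multiplying these fractions over p ∈ [2, 3, 5, 7, 11, 13, 17, 19, 23] gives 1213055423679013780431254747580653474818754487990016/1203084832226034935165248483197620256588271403484375. (In the limit P → ∞ this tends to ζ(7)/ζ(14).)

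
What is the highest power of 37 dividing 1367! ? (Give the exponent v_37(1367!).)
v_37(1367!) = 36

Legendre's formula: v_p(n!) = Σ_{k ≥ 1} ⌊n / p^k⌋. For p = 37, n = 1367, the terms are:
  ⌊1367/37^1⌋ = ⌊1367/37⌋ = 36
(the next term ⌊1367/37^2⌋ = 0, terminating the sum). Summing: v_37(1367!) = 36 = 36.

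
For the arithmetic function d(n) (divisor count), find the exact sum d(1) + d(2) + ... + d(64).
Σ_{n ≤ 64} d(n) = 280

Compute d(n) for each 1 ≤ n ≤ 64: d(1) = 1, d(2) = 2, d(3) = 2, d(4) = 3, d(5) = 2, d(6) = 4, d(7) = 2, d(8) = 4, d(9) = 3, d(10) = 4, d(11) = 2, d(12) = 6, d(13) = 2, d(14) = 4, d(15) = 4, d(16) = 5, d(17) = 2, d(18) = 6, d(19) = 2, d(20) = 6, d(21) = 4, d(22) = 4, d(23) = 2, d(24) = 8, d(25) = 3, d(26) = 4, d(27) = 4, d(28) = 6, d(29) = 2, d(30) = 8, d(31) = 2, d(32) = 6, d(33) = 4, d(34) = 4, d(35) = 4, d(36) = 9, d(37) = 2, d(38) = 4, d(39) = 4, d(40) = 8, d(41) = 2, d(42) = 8, d(43) = 2, d(44) = 6, d(45) = 6, d(46) = 4, d(47) = 2, d(48) = 10, d(49) = 3, d(50) = 6, d(51) = 4, d(52) = 6, d(53) = 2, d(54) = 8, d(55) = 4, d(56) = 8, d(57) = 4, d(58) = 4, d(59) = 2, d(60) = 12, d(61) = 2, d(62) = 4, d(63) = 6, d(64) = 7. Summing all 64 values: 280. (Dirichlet's divisor formula: Σ_{n ≤ x} d(n) = x ln(x) + (2γ − 1) x + O(√x). For x = 64, the asymptotic estimate is ≈ 276.05.)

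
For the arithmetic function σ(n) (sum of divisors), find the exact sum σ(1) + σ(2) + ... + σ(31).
Σ_{n ≤ 31} σ(n) = 794

Compute σ(n) for each 1 ≤ n ≤ 31: σ(1) = 1, σ(2) = 3, σ(3) = 4, σ(4) = 7, σ(5) = 6, σ(6) = 12, σ(7) = 8, σ(8) = 15, σ(9) = 13, σ(10) = 18, σ(11) = 12, σ(12) = 28, σ(13) = 14, σ(14) = 24, σ(15) = 24, σ(16) = 31, σ(17) = 18, σ(18) = 39, σ(19) = 20, σ(20) = 42, σ(21) = 32, σ(22) = 36, σ(23) = 24, σ(24) = 60, σ(25) = 31, σ(26) = 42, σ(27) = 40, σ(28) = 56, σ(29) = 30, σ(30) = 72, σ(31) = 32. Summing all 31 values: 794. (Average order: Σ_{n ≤ x} σ(n) ~ (π²/12) x². For x = 31, (π²/12)·31² ≈ 790.39.)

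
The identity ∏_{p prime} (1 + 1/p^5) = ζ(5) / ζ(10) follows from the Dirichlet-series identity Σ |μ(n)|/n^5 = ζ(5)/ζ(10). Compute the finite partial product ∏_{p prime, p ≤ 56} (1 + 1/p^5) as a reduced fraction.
∏ = 32347597211284988160480267437380591091977322089812731895007080802055947812864/31226639806314720763085693561071542877365250131832357293968847568717289128655

The primes p ≤ 56 are [2, 3, 5, 7, 11, 13, 17, 19, 23, 29, 31, 37, 41, 43, 47, 53]. For each, (1 + 1/p^5) = (p^5 + 1)/p^5. Multiplying these fractions over p ∈ [2, 3, 5, 7, 11, 13, 17, 19, 23, 29, 31, 37, 41, 43, 47, 53] gives 32347597211284988160480267437380591091977322089812731895007080802055947812864/31226639806314720763085693561071542877365250131832357293968847568717289128655. (In the limit P → ∞ this tends to ζ(5)/ζ(10).)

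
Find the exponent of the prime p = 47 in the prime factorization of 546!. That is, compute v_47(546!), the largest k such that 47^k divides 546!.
v_47(546!) = 11

Legendre's formula: v_p(n!) = Σ_{k ≥ 1} ⌊n / p^k⌋. For p = 47, n = 546, the terms are:
  ⌊546/47^1⌋ = ⌊546/47⌋ = 11
(the next term ⌊546/47^2⌋ = 0, terminating the sum). Summing: v_47(546!) = 11 = 11.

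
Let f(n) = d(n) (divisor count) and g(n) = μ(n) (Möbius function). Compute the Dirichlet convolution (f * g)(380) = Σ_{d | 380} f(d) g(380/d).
(d * μ)(380) = 1

Divisors of 380: [1, 2, 4, 5, 10, 19, 20, 38, 76, 95, 190, 380]. For each d | 380:
  d = 1: d(1) · μ(380/1) = 1 · 0 = 0
  d = 2: d(2) · μ(380/2) = 2 · -1 = -2
  d = 4: d(4) · μ(380/4) = 3 · 1 = 3
  d = 5: d(5) · μ(380/5) = 2 · 0 = 0
  d = 10: d(10) · μ(380/10) = 4 · 1 = 4
  d = 19: d(19) · μ(380/19) = 2 · 0 = 0
  d = 20: d(20) · μ(380/20) = 6 · -1 = -6
  d = 38: d(38) · μ(380/38) = 4 · 1 = 4
  d = 76: d(76) · μ(380/76) = 6 · -1 = -6
  d = 95: d(95) · μ(380/95) = 4 · 0 = 0
  d = 190: d(190) · μ(380/190) = 8 · -1 = -8
  d = 380: d(380) · μ(380/380) = 12 · 1 = 12
Summing: (d * μ)(380) = 0 + -2 + 3 + 0 + 4 + 0 + -6 + 4 + -6 + 0 + -8 + 12 = 1.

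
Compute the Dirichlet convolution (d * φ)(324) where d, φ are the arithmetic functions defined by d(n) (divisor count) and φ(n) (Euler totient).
(d * φ)(324) = 847

Divisors of 324: [1, 2, 3, 4, 6, 9, 12, 18, 27, 36, 54, 81, 108, 162, 324]. For each d | 324:
  d = 1: d(1) · φ(324/1) = 1 · 108 = 108
  d = 2: d(2) · φ(324/2) = 2 · 54 = 108
  d = 3: d(3) · φ(324/3) = 2 · 36 = 72
  d = 4: d(4) · φ(324/4) = 3 · 54 = 162
  d = 6: d(6) · φ(324/6) = 4 · 18 = 72
  d = 9: d(9) · φ(324/9) = 3 · 12 = 36
  d = 12: d(12) · φ(324/12) = 6 · 18 = 108
  d = 18: d(18) · φ(324/18) = 6 · 6 = 36
  d = 27: d(27) · φ(324/27) = 4 · 4 = 16
  d = 36: d(36) · φ(324/36) = 9 · 6 = 54
  d = 54: d(54) · φ(324/54) = 8 · 2 = 16
  d = 81: d(81) · φ(324/81) = 5 · 2 = 10
  d = 108: d(108) · φ(324/108) = 12 · 2 = 24
  d = 162: d(162) · φ(324/162) = 10 · 1 = 10
  d = 324: d(324) · φ(324/324) = 15 · 1 = 15
Summing: (d * φ)(324) = 108 + 108 + 72 + 162 + 72 + 36 + 108 + 36 + 16 + 54 + 16 + 10 + 24 + 10 + 15 = 847.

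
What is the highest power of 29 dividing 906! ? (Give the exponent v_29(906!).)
v_29(906!) = 32

Legendre's formula: v_p(n!) = Σ_{k ≥ 1} ⌊n / p^k⌋. For p = 29, n = 906, the terms are:
  ⌊906/29^1⌋ = ⌊906/29⌋ = 31
  ⌊906/29^2⌋ = ⌊906/841⌋ = 1
(the next term ⌊906/29^3⌋ = 0, terminating the sum). Summing: v_29(906!) = 31 + 1 = 32.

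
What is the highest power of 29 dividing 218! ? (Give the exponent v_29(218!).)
v_29(218!) = 7

Legendre's formula: v_p(n!) = Σ_{k ≥ 1} ⌊n / p^k⌋. For p = 29, n = 218, the terms are:
  ⌊218/29^1⌋ = ⌊218/29⌋ = 7
(the next term ⌊218/29^2⌋ = 0, terminating the sum). Summing: v_29(218!) = 7 = 7.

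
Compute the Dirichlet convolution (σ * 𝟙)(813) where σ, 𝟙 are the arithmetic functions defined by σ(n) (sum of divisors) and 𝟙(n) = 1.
(σ * 𝟙)(813) = 1365

Divisors of 813: [1, 3, 271, 813]. For each d | 813:
  d = 1: σ(1) · 𝟙(813/1) = 1 · 1 = 1
  d = 3: σ(3) · 𝟙(813/3) = 4 · 1 = 4
  d = 271: σ(271) · 𝟙(813/271) = 272 · 1 = 272
  d = 813: σ(813) · 𝟙(813/813) = 1088 · 1 = 1088
Summing: (σ * 𝟙)(813) = 1 + 4 + 272 + 1088 = 1365.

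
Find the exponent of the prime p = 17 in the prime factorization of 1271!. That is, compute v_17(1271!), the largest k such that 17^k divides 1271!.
v_17(1271!) = 78

Legendre's formula: v_p(n!) = Σ_{k ≥ 1} ⌊n / p^k⌋. For p = 17, n = 1271, the terms are:
  ⌊1271/17^1⌋ = ⌊1271/17⌋ = 74
  ⌊1271/17^2⌋ = ⌊1271/289⌋ = 4
(the next term ⌊1271/17^3⌋ = 0, terminating the sum). Summing: v_17(1271!) = 74 + 4 = 78.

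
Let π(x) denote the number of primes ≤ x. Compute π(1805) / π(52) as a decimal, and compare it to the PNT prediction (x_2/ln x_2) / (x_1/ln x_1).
π(1805)/π(52) = 279/15 ≈ 18.6000;  PNT prediction ≈ 18.2913.

π(52) = 15 and π(1805) = 279, so π(1805)/π(52) ≈ 18.6000. The PNT-predicted ratio is (1805/ln(1805)) / (52/ln(52)) ≈ 18.2913. The two agree to within a few percent, as expected.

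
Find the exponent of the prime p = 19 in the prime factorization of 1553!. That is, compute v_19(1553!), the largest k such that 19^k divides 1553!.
v_19(1553!) = 85

Legendre's formula: v_p(n!) = Σ_{k ≥ 1} ⌊n / p^k⌋. For p = 19, n = 1553, the terms are:
  ⌊1553/19^1⌋ = ⌊1553/19⌋ = 81
  ⌊1553/19^2⌋ = ⌊1553/361⌋ = 4
(the next term ⌊1553/19^3⌋ = 0, terminating the sum). Summing: v_19(1553!) = 81 + 4 = 85.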